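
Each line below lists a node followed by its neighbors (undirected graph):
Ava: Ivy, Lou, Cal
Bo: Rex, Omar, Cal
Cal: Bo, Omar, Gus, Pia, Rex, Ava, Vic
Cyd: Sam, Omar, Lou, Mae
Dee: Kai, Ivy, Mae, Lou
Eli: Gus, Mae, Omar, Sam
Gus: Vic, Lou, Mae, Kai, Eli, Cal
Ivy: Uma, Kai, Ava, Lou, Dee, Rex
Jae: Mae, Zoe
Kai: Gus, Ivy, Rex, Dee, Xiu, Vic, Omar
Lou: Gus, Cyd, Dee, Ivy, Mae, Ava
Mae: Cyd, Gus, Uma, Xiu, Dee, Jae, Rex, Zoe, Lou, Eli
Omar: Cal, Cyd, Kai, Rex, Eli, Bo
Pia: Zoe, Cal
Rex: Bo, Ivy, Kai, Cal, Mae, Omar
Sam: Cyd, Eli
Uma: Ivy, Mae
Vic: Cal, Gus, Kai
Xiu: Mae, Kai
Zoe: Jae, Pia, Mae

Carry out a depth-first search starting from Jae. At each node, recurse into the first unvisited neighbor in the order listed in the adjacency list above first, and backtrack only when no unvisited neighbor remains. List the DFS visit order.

Jae Mae Cyd Sam Eli Gus Vic Cal Bo Rex Ivy Uma Kai Dee Lou Ava Xiu Omar Pia Zoe

Visit Jae
Jae → Mae
Mae → Cyd
Cyd → Sam
Sam → Eli
Eli → Gus
Gus → Vic
Vic → Cal
Cal → Bo
Bo → Rex
Rex → Ivy
Ivy → Uma
Ivy → Kai
Kai → Dee
Dee → Lou
Lou → Ava
Kai → Xiu
Kai → Omar
Cal → Pia
Pia → Zoe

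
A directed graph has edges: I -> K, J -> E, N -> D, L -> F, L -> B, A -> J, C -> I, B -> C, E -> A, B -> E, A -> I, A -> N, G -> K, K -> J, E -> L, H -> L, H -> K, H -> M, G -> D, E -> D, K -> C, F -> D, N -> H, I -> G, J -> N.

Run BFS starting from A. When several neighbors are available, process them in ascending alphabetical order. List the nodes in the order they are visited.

A -> I -> J -> N -> G -> K -> E -> D -> H -> C -> L -> M -> B -> F

Visit A; enqueue I, J, N → queue [I, J, N]
Visit I; enqueue G, K → queue [J, N, G, K]
Visit J; enqueue E → queue [N, G, K, E]
Visit N; enqueue D, H → queue [G, K, E, D, H]
Visit G → queue [K, E, D, H]
Visit K; enqueue C → queue [E, D, H, C]
Visit E; enqueue L → queue [D, H, C, L]
Visit D → queue [H, C, L]
Visit H; enqueue M → queue [C, L, M]
Visit C → queue [L, M]
Visit L; enqueue B, F → queue [M, B, F]
Visit M → queue [B, F]
Visit B → queue [F]
Visit F → queue []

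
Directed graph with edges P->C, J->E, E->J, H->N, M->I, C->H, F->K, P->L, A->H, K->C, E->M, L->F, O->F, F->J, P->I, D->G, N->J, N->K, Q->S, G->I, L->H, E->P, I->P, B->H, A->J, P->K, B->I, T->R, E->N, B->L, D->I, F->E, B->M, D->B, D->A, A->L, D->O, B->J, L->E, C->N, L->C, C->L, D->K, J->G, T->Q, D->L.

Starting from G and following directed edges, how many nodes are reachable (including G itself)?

12

BFS from G visits: G, I, P, C, K, L, H, N, E, F, J, M
Reachable nodes: 12 of 20 total.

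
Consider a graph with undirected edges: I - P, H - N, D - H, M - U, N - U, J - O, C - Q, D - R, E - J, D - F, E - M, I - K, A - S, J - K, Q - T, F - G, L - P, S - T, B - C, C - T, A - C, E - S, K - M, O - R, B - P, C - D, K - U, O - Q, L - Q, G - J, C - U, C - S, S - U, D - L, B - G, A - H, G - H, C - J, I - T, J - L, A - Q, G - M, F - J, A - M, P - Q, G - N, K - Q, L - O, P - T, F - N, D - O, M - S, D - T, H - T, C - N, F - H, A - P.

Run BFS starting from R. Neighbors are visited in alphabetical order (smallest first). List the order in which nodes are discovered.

Visit R; enqueue D, O → queue [D, O]
Visit D; enqueue C, F, H, L, T → queue [O, C, F, H, L, T]
Visit O; enqueue J, Q → queue [C, F, H, L, T, J, Q]
Visit C; enqueue A, B, N, S, U → queue [F, H, L, T, J, Q, A, B, N, S, U]
Visit F; enqueue G → queue [H, L, T, J, Q, A, B, N, S, U, G]
Visit H → queue [L, T, J, Q, A, B, N, S, U, G]
Visit L; enqueue P → queue [T, J, Q, A, B, N, S, U, G, P]
Visit T; enqueue I → queue [J, Q, A, B, N, S, U, G, P, I]
Visit J; enqueue E, K → queue [Q, A, B, N, S, U, G, P, I, E, K]
Visit Q → queue [A, B, N, S, U, G, P, I, E, K]
Visit A; enqueue M → queue [B, N, S, U, G, P, I, E, K, M]
Visit B → queue [N, S, U, G, P, I, E, K, M]
Visit N → queue [S, U, G, P, I, E, K, M]
Visit S → queue [U, G, P, I, E, K, M]
Visit U → queue [G, P, I, E, K, M]
Visit G → queue [P, I, E, K, M]
Visit P → queue [I, E, K, M]
Visit I → queue [E, K, M]
Visit E → queue [K, M]
Visit K → queue [M]
Visit M → queue []

R, D, O, C, F, H, L, T, J, Q, A, B, N, S, U, G, P, I, E, K, M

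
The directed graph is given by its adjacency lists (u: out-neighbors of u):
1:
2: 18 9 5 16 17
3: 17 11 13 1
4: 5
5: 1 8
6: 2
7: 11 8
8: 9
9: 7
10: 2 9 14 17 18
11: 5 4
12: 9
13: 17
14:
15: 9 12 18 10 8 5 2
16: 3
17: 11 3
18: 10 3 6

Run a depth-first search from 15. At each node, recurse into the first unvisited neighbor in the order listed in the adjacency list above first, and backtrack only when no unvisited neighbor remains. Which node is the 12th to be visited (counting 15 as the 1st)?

2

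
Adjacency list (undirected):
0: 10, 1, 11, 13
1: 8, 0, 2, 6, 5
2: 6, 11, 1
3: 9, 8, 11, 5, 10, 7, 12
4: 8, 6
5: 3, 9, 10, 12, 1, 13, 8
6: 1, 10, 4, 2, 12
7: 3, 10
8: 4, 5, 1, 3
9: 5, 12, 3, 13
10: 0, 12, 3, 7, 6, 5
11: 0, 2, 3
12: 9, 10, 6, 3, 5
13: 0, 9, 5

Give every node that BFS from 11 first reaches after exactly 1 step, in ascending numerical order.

0, 2, 3

Level 0: 11
Level 1: 0, 2, 3
Level 2: 1, 5, 6, 7, 8, 9, 10, 12, 13
Level 3: 4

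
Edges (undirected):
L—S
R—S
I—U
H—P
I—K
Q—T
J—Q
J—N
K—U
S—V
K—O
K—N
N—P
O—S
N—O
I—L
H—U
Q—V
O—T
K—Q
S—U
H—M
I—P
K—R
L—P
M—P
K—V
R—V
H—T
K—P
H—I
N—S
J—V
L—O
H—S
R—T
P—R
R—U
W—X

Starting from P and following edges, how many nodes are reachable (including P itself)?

BFS from P visits: P, R, N, M, L, K, I, H, V, U, T, S, O, J, Q
Reachable nodes: 15 of 17 total.

15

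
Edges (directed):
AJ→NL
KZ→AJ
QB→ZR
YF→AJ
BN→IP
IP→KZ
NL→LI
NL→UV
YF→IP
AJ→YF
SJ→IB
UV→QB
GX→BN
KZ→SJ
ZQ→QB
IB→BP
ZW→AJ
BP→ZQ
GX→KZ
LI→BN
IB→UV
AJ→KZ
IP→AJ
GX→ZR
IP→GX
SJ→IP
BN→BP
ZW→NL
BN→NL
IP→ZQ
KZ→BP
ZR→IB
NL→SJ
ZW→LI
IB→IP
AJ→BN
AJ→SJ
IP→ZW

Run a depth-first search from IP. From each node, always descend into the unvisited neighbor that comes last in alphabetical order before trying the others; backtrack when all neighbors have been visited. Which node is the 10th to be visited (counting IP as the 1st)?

SJ

Visit IP
IP → ZW
ZW → NL
NL → UV
UV → QB
QB → ZR
ZR → IB
IB → BP
BP → ZQ
NL → SJ
NL → LI
LI → BN
ZW → AJ
AJ → YF
AJ → KZ
IP → GX

Visit order: IP, ZW, NL, UV, QB, ZR, IB, BP, ZQ, SJ, LI, BN, AJ, YF, KZ, GX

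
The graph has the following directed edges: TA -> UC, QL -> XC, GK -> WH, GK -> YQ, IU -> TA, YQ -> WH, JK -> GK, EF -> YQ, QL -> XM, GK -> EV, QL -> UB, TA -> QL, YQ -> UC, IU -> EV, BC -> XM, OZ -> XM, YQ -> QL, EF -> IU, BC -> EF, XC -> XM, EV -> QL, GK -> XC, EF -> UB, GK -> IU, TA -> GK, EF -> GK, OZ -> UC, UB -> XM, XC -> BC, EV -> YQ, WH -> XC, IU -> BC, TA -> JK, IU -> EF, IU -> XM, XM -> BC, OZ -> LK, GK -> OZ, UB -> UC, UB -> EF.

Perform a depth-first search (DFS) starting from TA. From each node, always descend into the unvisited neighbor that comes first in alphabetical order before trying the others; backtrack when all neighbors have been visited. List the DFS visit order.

Visit TA
TA → GK
GK → EV
EV → QL
QL → UB
UB → EF
EF → IU
IU → BC
BC → XM
EF → YQ
YQ → UC
YQ → WH
WH → XC
GK → OZ
OZ → LK
TA → JK

TA, GK, EV, QL, UB, EF, IU, BC, XM, YQ, UC, WH, XC, OZ, LK, JK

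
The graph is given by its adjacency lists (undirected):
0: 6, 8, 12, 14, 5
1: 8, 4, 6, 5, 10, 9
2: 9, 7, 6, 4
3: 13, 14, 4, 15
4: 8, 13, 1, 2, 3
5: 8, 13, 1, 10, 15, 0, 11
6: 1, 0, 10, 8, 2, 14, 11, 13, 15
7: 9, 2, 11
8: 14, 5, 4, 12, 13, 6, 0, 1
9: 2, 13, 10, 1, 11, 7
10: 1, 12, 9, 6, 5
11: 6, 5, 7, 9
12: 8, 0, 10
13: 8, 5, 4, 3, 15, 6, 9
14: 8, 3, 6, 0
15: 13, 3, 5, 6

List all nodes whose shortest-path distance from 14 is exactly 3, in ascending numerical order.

Level 0: 14
Level 1: 0, 3, 6, 8
Level 2: 1, 2, 4, 5, 10, 11, 12, 13, 15
Level 3: 7, 9

7, 9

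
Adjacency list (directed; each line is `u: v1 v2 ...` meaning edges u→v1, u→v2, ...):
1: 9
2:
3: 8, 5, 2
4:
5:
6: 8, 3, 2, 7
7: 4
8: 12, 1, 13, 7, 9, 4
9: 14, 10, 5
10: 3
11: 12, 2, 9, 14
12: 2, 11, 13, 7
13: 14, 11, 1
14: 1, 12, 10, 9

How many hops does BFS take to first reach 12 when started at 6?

2

Level 0: 6
Level 1: 2, 3, 7, 8
Level 2: 1, 4, 5, 9, 12, 13
Level 3: 10, 11, 14
12 first appears at level 2.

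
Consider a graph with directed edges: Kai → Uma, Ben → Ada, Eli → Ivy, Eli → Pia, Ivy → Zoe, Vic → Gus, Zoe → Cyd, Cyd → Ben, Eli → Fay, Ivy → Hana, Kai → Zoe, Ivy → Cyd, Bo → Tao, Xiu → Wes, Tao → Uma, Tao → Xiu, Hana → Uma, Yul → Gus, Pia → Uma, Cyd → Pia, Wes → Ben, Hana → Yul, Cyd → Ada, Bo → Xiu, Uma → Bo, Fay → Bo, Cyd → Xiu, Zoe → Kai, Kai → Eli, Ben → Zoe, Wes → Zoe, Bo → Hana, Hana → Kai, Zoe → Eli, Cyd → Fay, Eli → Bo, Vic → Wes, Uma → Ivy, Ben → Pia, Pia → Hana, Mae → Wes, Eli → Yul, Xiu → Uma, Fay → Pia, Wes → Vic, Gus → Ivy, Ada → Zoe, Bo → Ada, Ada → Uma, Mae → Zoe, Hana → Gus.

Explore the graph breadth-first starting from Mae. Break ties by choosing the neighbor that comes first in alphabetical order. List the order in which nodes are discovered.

Mae, Wes, Zoe, Ben, Vic, Cyd, Eli, Kai, Ada, Pia, Gus, Fay, Xiu, Bo, Ivy, Yul, Uma, Hana, Tao

Visit Mae; enqueue Wes, Zoe → queue [Wes, Zoe]
Visit Wes; enqueue Ben, Vic → queue [Zoe, Ben, Vic]
Visit Zoe; enqueue Cyd, Eli, Kai → queue [Ben, Vic, Cyd, Eli, Kai]
Visit Ben; enqueue Ada, Pia → queue [Vic, Cyd, Eli, Kai, Ada, Pia]
Visit Vic; enqueue Gus → queue [Cyd, Eli, Kai, Ada, Pia, Gus]
Visit Cyd; enqueue Fay, Xiu → queue [Eli, Kai, Ada, Pia, Gus, Fay, Xiu]
Visit Eli; enqueue Bo, Ivy, Yul → queue [Kai, Ada, Pia, Gus, Fay, Xiu, Bo, Ivy, Yul]
Visit Kai; enqueue Uma → queue [Ada, Pia, Gus, Fay, Xiu, Bo, Ivy, Yul, Uma]
Visit Ada → queue [Pia, Gus, Fay, Xiu, Bo, Ivy, Yul, Uma]
Visit Pia; enqueue Hana → queue [Gus, Fay, Xiu, Bo, Ivy, Yul, Uma, Hana]
Visit Gus → queue [Fay, Xiu, Bo, Ivy, Yul, Uma, Hana]
Visit Fay → queue [Xiu, Bo, Ivy, Yul, Uma, Hana]
Visit Xiu → queue [Bo, Ivy, Yul, Uma, Hana]
Visit Bo; enqueue Tao → queue [Ivy, Yul, Uma, Hana, Tao]
Visit Ivy → queue [Yul, Uma, Hana, Tao]
Visit Yul → queue [Uma, Hana, Tao]
Visit Uma → queue [Hana, Tao]
Visit Hana → queue [Tao]
Visit Tao → queue []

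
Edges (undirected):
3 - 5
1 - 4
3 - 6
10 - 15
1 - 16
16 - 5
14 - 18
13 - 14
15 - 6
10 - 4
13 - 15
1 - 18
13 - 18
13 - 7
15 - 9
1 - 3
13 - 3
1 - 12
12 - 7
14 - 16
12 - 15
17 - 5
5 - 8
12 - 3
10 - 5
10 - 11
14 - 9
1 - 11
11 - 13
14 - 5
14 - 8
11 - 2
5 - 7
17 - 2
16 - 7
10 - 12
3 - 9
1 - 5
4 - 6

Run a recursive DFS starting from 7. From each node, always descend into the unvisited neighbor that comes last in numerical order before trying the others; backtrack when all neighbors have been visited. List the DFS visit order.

Visit 7
7 → 16
16 → 14
14 → 18
18 → 13
13 → 15
15 → 12
12 → 10
10 → 11
11 → 2
2 → 17
17 → 5
5 → 8
5 → 3
3 → 9
3 → 6
6 → 4
4 → 1

7, 16, 14, 18, 13, 15, 12, 10, 11, 2, 17, 5, 8, 3, 9, 6, 4, 1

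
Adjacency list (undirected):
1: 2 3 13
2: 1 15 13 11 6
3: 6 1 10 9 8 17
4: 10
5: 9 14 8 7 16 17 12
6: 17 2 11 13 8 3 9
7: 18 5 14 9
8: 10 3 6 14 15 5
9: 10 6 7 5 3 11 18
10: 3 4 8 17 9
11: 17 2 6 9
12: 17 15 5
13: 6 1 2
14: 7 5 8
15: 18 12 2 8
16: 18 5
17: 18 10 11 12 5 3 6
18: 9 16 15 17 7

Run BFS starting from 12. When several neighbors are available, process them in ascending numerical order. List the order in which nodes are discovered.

Visit 12; enqueue 5, 15, 17 → queue [5, 15, 17]
Visit 5; enqueue 7, 8, 9, 14, 16 → queue [15, 17, 7, 8, 9, 14, 16]
Visit 15; enqueue 2, 18 → queue [17, 7, 8, 9, 14, 16, 2, 18]
Visit 17; enqueue 3, 6, 10, 11 → queue [7, 8, 9, 14, 16, 2, 18, 3, 6, 10, 11]
Visit 7 → queue [8, 9, 14, 16, 2, 18, 3, 6, 10, 11]
Visit 8 → queue [9, 14, 16, 2, 18, 3, 6, 10, 11]
Visit 9 → queue [14, 16, 2, 18, 3, 6, 10, 11]
Visit 14 → queue [16, 2, 18, 3, 6, 10, 11]
Visit 16 → queue [2, 18, 3, 6, 10, 11]
Visit 2; enqueue 1, 13 → queue [18, 3, 6, 10, 11, 1, 13]
Visit 18 → queue [3, 6, 10, 11, 1, 13]
Visit 3 → queue [6, 10, 11, 1, 13]
Visit 6 → queue [10, 11, 1, 13]
Visit 10; enqueue 4 → queue [11, 1, 13, 4]
Visit 11 → queue [1, 13, 4]
Visit 1 → queue [13, 4]
Visit 13 → queue [4]
Visit 4 → queue []

12 -> 5 -> 15 -> 17 -> 7 -> 8 -> 9 -> 14 -> 16 -> 2 -> 18 -> 3 -> 6 -> 10 -> 11 -> 1 -> 13 -> 4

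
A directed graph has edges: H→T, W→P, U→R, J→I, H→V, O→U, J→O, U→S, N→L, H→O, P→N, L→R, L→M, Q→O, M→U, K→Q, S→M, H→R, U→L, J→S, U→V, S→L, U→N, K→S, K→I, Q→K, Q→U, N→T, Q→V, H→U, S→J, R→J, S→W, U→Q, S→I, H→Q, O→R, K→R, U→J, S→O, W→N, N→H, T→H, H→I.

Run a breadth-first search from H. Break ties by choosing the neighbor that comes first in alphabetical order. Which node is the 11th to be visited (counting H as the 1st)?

Visit H; enqueue I, O, Q, R, T, U, V → queue [I, O, Q, R, T, U, V]
Visit I → queue [O, Q, R, T, U, V]
Visit O → queue [Q, R, T, U, V]
Visit Q; enqueue K → queue [R, T, U, V, K]
Visit R; enqueue J → queue [T, U, V, K, J]
Visit T → queue [U, V, K, J]
Visit U; enqueue L, N, S → queue [V, K, J, L, N, S]
Visit V → queue [K, J, L, N, S]
Visit K → queue [J, L, N, S]
Visit J → queue [L, N, S]
Visit L; enqueue M → queue [N, S, M]
Visit N → queue [S, M]
Visit S; enqueue W → queue [M, W]
Visit M → queue [W]
Visit W; enqueue P → queue [P]
Visit P → queue []

Visit order: H, I, O, Q, R, T, U, V, K, J, L, N, S, M, W, P

L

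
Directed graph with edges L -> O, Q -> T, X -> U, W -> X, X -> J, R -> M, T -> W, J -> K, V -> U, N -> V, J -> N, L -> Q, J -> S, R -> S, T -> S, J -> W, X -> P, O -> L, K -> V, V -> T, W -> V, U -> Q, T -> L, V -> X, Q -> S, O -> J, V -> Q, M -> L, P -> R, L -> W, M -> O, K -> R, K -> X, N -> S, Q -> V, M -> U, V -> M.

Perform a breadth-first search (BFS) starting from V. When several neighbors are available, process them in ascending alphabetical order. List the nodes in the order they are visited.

V, M, Q, T, U, X, L, O, S, W, J, P, K, N, R

Visit V; enqueue M, Q, T, U, X → queue [M, Q, T, U, X]
Visit M; enqueue L, O → queue [Q, T, U, X, L, O]
Visit Q; enqueue S → queue [T, U, X, L, O, S]
Visit T; enqueue W → queue [U, X, L, O, S, W]
Visit U → queue [X, L, O, S, W]
Visit X; enqueue J, P → queue [L, O, S, W, J, P]
Visit L → queue [O, S, W, J, P]
Visit O → queue [S, W, J, P]
Visit S → queue [W, J, P]
Visit W → queue [J, P]
Visit J; enqueue K, N → queue [P, K, N]
Visit P; enqueue R → queue [K, N, R]
Visit K → queue [N, R]
Visit N → queue [R]
Visit R → queue []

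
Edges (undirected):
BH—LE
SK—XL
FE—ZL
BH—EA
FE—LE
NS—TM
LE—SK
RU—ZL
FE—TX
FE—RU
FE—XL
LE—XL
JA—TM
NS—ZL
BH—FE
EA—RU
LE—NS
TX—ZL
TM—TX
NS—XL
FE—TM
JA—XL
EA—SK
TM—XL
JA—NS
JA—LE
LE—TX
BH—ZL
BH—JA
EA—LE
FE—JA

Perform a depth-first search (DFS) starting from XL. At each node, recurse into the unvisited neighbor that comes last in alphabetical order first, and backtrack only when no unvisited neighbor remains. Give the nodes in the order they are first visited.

Visit XL
XL → TM
TM → TX
TX → ZL
ZL → RU
RU → FE
FE → LE
LE → SK
SK → EA
EA → BH
BH → JA
JA → NS

XL -> TM -> TX -> ZL -> RU -> FE -> LE -> SK -> EA -> BH -> JA -> NS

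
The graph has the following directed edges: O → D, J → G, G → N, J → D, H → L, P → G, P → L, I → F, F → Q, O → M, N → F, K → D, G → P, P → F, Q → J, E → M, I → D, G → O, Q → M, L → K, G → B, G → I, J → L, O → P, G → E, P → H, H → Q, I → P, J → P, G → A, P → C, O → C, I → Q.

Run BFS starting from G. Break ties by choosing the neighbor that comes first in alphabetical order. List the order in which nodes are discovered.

Visit G; enqueue A, B, E, I, N, O, P → queue [A, B, E, I, N, O, P]
Visit A → queue [B, E, I, N, O, P]
Visit B → queue [E, I, N, O, P]
Visit E; enqueue M → queue [I, N, O, P, M]
Visit I; enqueue D, F, Q → queue [N, O, P, M, D, F, Q]
Visit N → queue [O, P, M, D, F, Q]
Visit O; enqueue C → queue [P, M, D, F, Q, C]
Visit P; enqueue H, L → queue [M, D, F, Q, C, H, L]
Visit M → queue [D, F, Q, C, H, L]
Visit D → queue [F, Q, C, H, L]
Visit F → queue [Q, C, H, L]
Visit Q; enqueue J → queue [C, H, L, J]
Visit C → queue [H, L, J]
Visit H → queue [L, J]
Visit L; enqueue K → queue [J, K]
Visit J → queue [K]
Visit K → queue []

G → A → B → E → I → N → O → P → M → D → F → Q → C → H → L → J → K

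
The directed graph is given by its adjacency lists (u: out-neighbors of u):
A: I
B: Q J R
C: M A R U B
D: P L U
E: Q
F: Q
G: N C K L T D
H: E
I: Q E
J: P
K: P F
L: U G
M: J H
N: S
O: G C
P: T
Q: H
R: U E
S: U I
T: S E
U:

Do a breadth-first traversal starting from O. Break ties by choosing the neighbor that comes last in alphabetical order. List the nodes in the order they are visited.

Visit O; enqueue G, C → queue [G, C]
Visit G; enqueue T, N, L, K, D → queue [C, T, N, L, K, D]
Visit C; enqueue U, R, M, B, A → queue [T, N, L, K, D, U, R, M, B, A]
Visit T; enqueue S, E → queue [N, L, K, D, U, R, M, B, A, S, E]
Visit N → queue [L, K, D, U, R, M, B, A, S, E]
Visit L → queue [K, D, U, R, M, B, A, S, E]
Visit K; enqueue P, F → queue [D, U, R, M, B, A, S, E, P, F]
Visit D → queue [U, R, M, B, A, S, E, P, F]
Visit U → queue [R, M, B, A, S, E, P, F]
Visit R → queue [M, B, A, S, E, P, F]
Visit M; enqueue J, H → queue [B, A, S, E, P, F, J, H]
Visit B; enqueue Q → queue [A, S, E, P, F, J, H, Q]
Visit A; enqueue I → queue [S, E, P, F, J, H, Q, I]
Visit S → queue [E, P, F, J, H, Q, I]
Visit E → queue [P, F, J, H, Q, I]
Visit P → queue [F, J, H, Q, I]
Visit F → queue [J, H, Q, I]
Visit J → queue [H, Q, I]
Visit H → queue [Q, I]
Visit Q → queue [I]
Visit I → queue []

O → G → C → T → N → L → K → D → U → R → M → B → A → S → E → P → F → J → H → Q → I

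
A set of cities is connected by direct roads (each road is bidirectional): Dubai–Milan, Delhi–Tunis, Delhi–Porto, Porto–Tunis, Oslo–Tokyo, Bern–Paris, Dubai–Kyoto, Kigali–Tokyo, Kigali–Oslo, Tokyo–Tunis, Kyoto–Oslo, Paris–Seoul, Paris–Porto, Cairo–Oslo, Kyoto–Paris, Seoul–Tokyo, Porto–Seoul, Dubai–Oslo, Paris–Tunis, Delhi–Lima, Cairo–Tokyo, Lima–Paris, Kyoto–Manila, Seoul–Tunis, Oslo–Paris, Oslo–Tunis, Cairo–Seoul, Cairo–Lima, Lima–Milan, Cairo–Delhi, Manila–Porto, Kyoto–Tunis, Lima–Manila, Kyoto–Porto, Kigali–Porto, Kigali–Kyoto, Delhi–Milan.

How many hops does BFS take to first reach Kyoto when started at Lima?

Level 0: Lima
Level 1: Cairo, Delhi, Manila, Milan, Paris
Level 2: Bern, Dubai, Kyoto, Oslo, Porto, Seoul, Tokyo, Tunis
Level 3: Kigali
Kyoto first appears at level 2.

2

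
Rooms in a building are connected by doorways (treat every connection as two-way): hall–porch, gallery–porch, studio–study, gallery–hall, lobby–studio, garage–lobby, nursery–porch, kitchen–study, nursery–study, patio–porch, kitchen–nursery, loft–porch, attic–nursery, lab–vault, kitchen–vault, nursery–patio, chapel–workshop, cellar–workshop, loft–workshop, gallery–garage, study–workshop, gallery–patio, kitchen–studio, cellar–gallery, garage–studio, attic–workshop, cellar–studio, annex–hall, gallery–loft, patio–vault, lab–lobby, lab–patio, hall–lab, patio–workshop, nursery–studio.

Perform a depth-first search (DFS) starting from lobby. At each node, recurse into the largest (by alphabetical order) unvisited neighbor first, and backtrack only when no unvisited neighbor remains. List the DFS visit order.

Visit lobby
lobby → studio
studio → study
study → workshop
workshop → patio
patio → vault
vault → lab
lab → hall
hall → porch
porch → nursery
nursery → kitchen
nursery → attic
porch → loft
loft → gallery
gallery → garage
gallery → cellar
hall → annex
workshop → chapel

lobby -> studio -> study -> workshop -> patio -> vault -> lab -> hall -> porch -> nursery -> kitchen -> attic -> loft -> gallery -> garage -> cellar -> annex -> chapel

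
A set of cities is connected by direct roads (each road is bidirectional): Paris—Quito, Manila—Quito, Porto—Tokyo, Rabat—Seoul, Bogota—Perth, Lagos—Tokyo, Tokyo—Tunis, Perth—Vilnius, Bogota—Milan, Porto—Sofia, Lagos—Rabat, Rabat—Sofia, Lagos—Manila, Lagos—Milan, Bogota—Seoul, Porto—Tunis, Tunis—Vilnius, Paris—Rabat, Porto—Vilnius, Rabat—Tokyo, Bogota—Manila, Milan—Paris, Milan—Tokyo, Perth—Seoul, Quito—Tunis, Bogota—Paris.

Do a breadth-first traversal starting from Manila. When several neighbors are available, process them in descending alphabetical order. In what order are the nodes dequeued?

Manila Quito Lagos Bogota Tunis Paris Tokyo Rabat Milan Seoul Perth Vilnius Porto Sofia

Visit Manila; enqueue Quito, Lagos, Bogota → queue [Quito, Lagos, Bogota]
Visit Quito; enqueue Tunis, Paris → queue [Lagos, Bogota, Tunis, Paris]
Visit Lagos; enqueue Tokyo, Rabat, Milan → queue [Bogota, Tunis, Paris, Tokyo, Rabat, Milan]
Visit Bogota; enqueue Seoul, Perth → queue [Tunis, Paris, Tokyo, Rabat, Milan, Seoul, Perth]
Visit Tunis; enqueue Vilnius, Porto → queue [Paris, Tokyo, Rabat, Milan, Seoul, Perth, Vilnius, Porto]
Visit Paris → queue [Tokyo, Rabat, Milan, Seoul, Perth, Vilnius, Porto]
Visit Tokyo → queue [Rabat, Milan, Seoul, Perth, Vilnius, Porto]
Visit Rabat; enqueue Sofia → queue [Milan, Seoul, Perth, Vilnius, Porto, Sofia]
Visit Milan → queue [Seoul, Perth, Vilnius, Porto, Sofia]
Visit Seoul → queue [Perth, Vilnius, Porto, Sofia]
Visit Perth → queue [Vilnius, Porto, Sofia]
Visit Vilnius → queue [Porto, Sofia]
Visit Porto → queue [Sofia]
Visit Sofia → queue []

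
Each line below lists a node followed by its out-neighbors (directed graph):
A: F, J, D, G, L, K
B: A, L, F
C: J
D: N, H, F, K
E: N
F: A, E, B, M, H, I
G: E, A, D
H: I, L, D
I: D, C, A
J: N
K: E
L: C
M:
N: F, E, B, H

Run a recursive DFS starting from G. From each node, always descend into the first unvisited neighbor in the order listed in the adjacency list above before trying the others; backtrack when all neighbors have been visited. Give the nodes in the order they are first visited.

Visit G
G → E
E → N
N → F
F → A
A → J
A → D
D → H
H → I
I → C
H → L
D → K
F → B
F → M

G -> E -> N -> F -> A -> J -> D -> H -> I -> C -> L -> K -> B -> M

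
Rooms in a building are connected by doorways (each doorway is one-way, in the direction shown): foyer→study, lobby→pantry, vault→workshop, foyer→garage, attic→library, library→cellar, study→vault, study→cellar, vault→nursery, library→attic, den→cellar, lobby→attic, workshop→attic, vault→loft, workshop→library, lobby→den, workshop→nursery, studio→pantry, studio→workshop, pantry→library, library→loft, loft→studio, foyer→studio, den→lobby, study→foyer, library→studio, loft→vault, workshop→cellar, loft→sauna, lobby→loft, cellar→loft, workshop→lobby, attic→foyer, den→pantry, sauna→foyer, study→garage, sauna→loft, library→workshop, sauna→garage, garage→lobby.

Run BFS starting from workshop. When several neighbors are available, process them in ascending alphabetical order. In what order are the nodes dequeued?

Visit workshop; enqueue attic, cellar, library, lobby, nursery → queue [attic, cellar, library, lobby, nursery]
Visit attic; enqueue foyer → queue [cellar, library, lobby, nursery, foyer]
Visit cellar; enqueue loft → queue [library, lobby, nursery, foyer, loft]
Visit library; enqueue studio → queue [lobby, nursery, foyer, loft, studio]
Visit lobby; enqueue den, pantry → queue [nursery, foyer, loft, studio, den, pantry]
Visit nursery → queue [foyer, loft, studio, den, pantry]
Visit foyer; enqueue garage, study → queue [loft, studio, den, pantry, garage, study]
Visit loft; enqueue sauna, vault → queue [studio, den, pantry, garage, study, sauna, vault]
Visit studio → queue [den, pantry, garage, study, sauna, vault]
Visit den → queue [pantry, garage, study, sauna, vault]
Visit pantry → queue [garage, study, sauna, vault]
Visit garage → queue [study, sauna, vault]
Visit study → queue [sauna, vault]
Visit sauna → queue [vault]
Visit vault → queue []

workshop, attic, cellar, library, lobby, nursery, foyer, loft, studio, den, pantry, garage, study, sauna, vault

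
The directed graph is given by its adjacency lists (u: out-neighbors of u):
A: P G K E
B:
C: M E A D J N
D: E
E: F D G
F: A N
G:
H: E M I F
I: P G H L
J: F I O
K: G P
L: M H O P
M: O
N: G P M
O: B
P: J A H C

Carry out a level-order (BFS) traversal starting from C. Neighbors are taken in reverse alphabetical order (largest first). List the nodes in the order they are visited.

Visit C; enqueue N, M, J, E, D, A → queue [N, M, J, E, D, A]
Visit N; enqueue P, G → queue [M, J, E, D, A, P, G]
Visit M; enqueue O → queue [J, E, D, A, P, G, O]
Visit J; enqueue I, F → queue [E, D, A, P, G, O, I, F]
Visit E → queue [D, A, P, G, O, I, F]
Visit D → queue [A, P, G, O, I, F]
Visit A; enqueue K → queue [P, G, O, I, F, K]
Visit P; enqueue H → queue [G, O, I, F, K, H]
Visit G → queue [O, I, F, K, H]
Visit O; enqueue B → queue [I, F, K, H, B]
Visit I; enqueue L → queue [F, K, H, B, L]
Visit F → queue [K, H, B, L]
Visit K → queue [H, B, L]
Visit H → queue [B, L]
Visit B → queue [L]
Visit L → queue []

C -> N -> M -> J -> E -> D -> A -> P -> G -> O -> I -> F -> K -> H -> B -> L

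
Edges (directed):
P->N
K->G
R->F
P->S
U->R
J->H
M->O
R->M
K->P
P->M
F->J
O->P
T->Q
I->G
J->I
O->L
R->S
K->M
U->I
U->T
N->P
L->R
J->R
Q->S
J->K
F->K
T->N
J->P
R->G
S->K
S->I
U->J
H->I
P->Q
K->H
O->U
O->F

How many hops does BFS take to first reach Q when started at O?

Level 0: O
Level 1: F, L, P, U
Level 2: I, J, K, M, N, Q, R, S, T
Level 3: G, H
Q first appears at level 2.

2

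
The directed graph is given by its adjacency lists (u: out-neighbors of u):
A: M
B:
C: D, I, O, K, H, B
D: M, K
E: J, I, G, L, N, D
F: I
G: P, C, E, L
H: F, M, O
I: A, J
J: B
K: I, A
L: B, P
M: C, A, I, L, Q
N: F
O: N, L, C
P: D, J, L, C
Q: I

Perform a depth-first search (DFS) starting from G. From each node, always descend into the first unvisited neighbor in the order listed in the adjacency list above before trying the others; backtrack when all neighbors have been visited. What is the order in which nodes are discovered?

Visit G
G → P
P → D
D → M
M → C
C → I
I → A
I → J
J → B
C → O
O → N
N → F
O → L
C → K
C → H
M → Q
G → E

G P D M C I A J B O N F L K H Q E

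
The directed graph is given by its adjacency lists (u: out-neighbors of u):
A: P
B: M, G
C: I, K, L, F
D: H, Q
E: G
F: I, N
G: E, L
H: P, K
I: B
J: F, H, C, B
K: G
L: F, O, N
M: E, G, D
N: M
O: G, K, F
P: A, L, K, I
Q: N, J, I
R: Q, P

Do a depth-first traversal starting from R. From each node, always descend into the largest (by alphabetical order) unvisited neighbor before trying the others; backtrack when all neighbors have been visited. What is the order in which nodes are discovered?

Visit R
R → Q
Q → N
N → M
M → G
G → L
L → O
O → K
O → F
F → I
I → B
G → E
M → D
D → H
H → P
P → A
Q → J
J → C

R, Q, N, M, G, L, O, K, F, I, B, E, D, H, P, A, J, C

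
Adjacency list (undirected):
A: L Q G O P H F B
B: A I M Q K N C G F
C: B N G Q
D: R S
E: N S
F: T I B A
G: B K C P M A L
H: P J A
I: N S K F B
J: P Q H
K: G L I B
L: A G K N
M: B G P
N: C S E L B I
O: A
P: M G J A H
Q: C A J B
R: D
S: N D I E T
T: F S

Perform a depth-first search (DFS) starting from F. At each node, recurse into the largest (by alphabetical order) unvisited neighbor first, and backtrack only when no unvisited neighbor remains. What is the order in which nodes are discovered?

Visit F
F → T
T → S
S → N
N → L
L → K
K → I
I → B
B → Q
Q → J
J → P
P → M
M → G
G → C
G → A
A → O
A → H
N → E
S → D
D → R

F, T, S, N, L, K, I, B, Q, J, P, M, G, C, A, O, H, E, D, R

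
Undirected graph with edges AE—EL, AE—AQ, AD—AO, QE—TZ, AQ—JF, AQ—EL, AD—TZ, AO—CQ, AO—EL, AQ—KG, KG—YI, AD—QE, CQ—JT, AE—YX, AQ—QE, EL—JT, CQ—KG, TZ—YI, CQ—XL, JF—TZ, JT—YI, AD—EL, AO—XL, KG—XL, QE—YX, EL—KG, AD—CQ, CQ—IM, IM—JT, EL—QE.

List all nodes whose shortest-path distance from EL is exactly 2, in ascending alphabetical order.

CQ, IM, JF, TZ, XL, YI, YX

Level 0: EL
Level 1: AD, AE, AO, AQ, JT, KG, QE
Level 2: CQ, IM, JF, TZ, XL, YI, YX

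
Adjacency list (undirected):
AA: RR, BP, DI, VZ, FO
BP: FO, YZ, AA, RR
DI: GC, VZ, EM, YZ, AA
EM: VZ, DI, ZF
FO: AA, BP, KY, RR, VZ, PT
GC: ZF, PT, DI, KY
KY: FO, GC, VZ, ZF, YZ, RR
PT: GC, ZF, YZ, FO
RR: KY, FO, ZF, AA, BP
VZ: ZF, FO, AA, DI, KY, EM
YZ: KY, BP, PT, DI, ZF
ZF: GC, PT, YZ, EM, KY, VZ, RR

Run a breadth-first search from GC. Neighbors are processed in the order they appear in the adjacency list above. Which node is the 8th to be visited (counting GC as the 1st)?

Visit GC; enqueue ZF, PT, DI, KY → queue [ZF, PT, DI, KY]
Visit ZF; enqueue YZ, EM, VZ, RR → queue [PT, DI, KY, YZ, EM, VZ, RR]
Visit PT; enqueue FO → queue [DI, KY, YZ, EM, VZ, RR, FO]
Visit DI; enqueue AA → queue [KY, YZ, EM, VZ, RR, FO, AA]
Visit KY → queue [YZ, EM, VZ, RR, FO, AA]
Visit YZ; enqueue BP → queue [EM, VZ, RR, FO, AA, BP]
Visit EM → queue [VZ, RR, FO, AA, BP]
Visit VZ → queue [RR, FO, AA, BP]
Visit RR → queue [FO, AA, BP]
Visit FO → queue [AA, BP]
Visit AA → queue [BP]
Visit BP → queue []

Visit order: GC, ZF, PT, DI, KY, YZ, EM, VZ, RR, FO, AA, BP

VZ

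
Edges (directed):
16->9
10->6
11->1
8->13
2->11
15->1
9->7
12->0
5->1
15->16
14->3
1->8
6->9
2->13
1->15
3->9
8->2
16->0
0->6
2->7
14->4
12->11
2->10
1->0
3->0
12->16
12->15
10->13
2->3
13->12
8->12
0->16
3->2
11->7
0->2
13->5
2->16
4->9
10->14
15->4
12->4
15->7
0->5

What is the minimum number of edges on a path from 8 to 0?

2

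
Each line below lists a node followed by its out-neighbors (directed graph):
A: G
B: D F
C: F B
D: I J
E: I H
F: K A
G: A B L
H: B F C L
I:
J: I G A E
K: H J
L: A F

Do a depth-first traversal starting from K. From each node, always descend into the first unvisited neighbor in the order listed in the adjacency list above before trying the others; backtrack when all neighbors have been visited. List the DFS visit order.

K H B D I J G A L F E C

Visit K
K → H
H → B
B → D
D → I
D → J
J → G
G → A
G → L
L → F
J → E
H → C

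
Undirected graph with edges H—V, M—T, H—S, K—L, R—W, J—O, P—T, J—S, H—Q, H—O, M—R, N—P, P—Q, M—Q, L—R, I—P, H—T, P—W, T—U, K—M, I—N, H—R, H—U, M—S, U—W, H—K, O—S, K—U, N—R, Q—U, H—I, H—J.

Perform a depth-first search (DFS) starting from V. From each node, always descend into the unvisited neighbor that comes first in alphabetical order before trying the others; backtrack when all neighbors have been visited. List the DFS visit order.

V → H → I → N → P → Q → M → K → L → R → W → U → T → S → J → O

Visit V
V → H
H → I
I → N
N → P
P → Q
Q → M
M → K
K → L
L → R
R → W
W → U
U → T
M → S
S → J
J → O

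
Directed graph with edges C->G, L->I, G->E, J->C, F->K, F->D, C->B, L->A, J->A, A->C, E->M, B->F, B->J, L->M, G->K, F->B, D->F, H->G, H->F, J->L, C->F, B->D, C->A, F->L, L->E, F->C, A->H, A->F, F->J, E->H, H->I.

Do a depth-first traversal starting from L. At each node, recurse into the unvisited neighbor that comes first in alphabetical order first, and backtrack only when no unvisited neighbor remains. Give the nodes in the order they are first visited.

L A C B D F J K G E H I M

Visit L
L → A
A → C
C → B
B → D
D → F
F → J
F → K
C → G
G → E
E → H
H → I
E → M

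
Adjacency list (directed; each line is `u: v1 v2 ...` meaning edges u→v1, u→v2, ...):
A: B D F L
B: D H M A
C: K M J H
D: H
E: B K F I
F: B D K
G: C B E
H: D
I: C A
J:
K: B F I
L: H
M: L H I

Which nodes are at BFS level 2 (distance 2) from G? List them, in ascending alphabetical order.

A, D, F, H, I, J, K, M

Level 0: G
Level 1: B, C, E
Level 2: A, D, F, H, I, J, K, M
Level 3: L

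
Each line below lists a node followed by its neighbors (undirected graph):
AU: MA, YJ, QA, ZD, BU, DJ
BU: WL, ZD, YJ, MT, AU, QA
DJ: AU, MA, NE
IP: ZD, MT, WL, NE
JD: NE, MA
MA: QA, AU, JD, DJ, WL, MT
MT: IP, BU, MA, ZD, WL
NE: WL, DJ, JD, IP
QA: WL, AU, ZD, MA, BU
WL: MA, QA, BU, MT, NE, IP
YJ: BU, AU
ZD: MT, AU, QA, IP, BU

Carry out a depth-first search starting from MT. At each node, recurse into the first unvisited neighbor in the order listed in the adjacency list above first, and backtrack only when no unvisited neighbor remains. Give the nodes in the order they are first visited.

Visit MT
MT → IP
IP → ZD
ZD → AU
AU → MA
MA → QA
QA → WL
WL → BU
BU → YJ
WL → NE
NE → DJ
NE → JD

MT, IP, ZD, AU, MA, QA, WL, BU, YJ, NE, DJ, JD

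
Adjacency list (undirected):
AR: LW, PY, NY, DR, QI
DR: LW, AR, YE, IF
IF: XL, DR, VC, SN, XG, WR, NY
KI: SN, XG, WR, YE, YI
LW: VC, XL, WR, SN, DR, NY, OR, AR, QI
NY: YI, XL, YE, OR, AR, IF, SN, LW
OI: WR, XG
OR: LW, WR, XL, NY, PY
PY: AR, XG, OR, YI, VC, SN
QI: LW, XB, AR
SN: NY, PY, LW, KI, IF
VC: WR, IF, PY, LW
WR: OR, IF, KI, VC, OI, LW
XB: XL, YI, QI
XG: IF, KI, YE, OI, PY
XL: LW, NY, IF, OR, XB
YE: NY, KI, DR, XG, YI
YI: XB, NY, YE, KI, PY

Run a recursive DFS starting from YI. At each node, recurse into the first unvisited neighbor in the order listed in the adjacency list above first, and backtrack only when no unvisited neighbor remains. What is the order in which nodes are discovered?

YI XB XL LW VC WR OR NY YE KI SN PY AR DR IF XG OI QI

Visit YI
YI → XB
XB → XL
XL → LW
LW → VC
VC → WR
WR → OR
OR → NY
NY → YE
YE → KI
KI → SN
SN → PY
PY → AR
AR → DR
DR → IF
IF → XG
XG → OI
AR → QI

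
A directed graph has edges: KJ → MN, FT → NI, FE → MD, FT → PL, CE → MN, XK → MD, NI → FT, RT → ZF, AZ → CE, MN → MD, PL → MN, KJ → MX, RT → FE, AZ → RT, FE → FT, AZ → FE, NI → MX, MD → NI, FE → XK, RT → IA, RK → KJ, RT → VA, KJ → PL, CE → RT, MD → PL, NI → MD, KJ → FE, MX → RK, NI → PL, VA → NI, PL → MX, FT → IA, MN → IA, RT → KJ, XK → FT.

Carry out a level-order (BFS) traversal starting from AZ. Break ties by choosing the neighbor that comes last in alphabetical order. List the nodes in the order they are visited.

AZ RT FE CE ZF VA KJ IA XK MD FT MN NI PL MX RK

Visit AZ; enqueue RT, FE, CE → queue [RT, FE, CE]
Visit RT; enqueue ZF, VA, KJ, IA → queue [FE, CE, ZF, VA, KJ, IA]
Visit FE; enqueue XK, MD, FT → queue [CE, ZF, VA, KJ, IA, XK, MD, FT]
Visit CE; enqueue MN → queue [ZF, VA, KJ, IA, XK, MD, FT, MN]
Visit ZF → queue [VA, KJ, IA, XK, MD, FT, MN]
Visit VA; enqueue NI → queue [KJ, IA, XK, MD, FT, MN, NI]
Visit KJ; enqueue PL, MX → queue [IA, XK, MD, FT, MN, NI, PL, MX]
Visit IA → queue [XK, MD, FT, MN, NI, PL, MX]
Visit XK → queue [MD, FT, MN, NI, PL, MX]
Visit MD → queue [FT, MN, NI, PL, MX]
Visit FT → queue [MN, NI, PL, MX]
Visit MN → queue [NI, PL, MX]
Visit NI → queue [PL, MX]
Visit PL → queue [MX]
Visit MX; enqueue RK → queue [RK]
Visit RK → queue []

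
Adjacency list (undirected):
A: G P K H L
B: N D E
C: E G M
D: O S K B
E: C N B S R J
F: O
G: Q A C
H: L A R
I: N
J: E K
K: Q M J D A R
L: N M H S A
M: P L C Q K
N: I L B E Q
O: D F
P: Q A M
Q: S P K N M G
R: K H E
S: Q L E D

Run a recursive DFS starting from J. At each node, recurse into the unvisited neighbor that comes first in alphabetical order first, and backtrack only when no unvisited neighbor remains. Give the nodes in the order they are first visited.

Visit J
J → E
E → B
B → D
D → K
K → A
A → G
G → C
C → M
M → L
L → H
H → R
L → N
N → I
N → Q
Q → P
Q → S
D → O
O → F

J, E, B, D, K, A, G, C, M, L, H, R, N, I, Q, P, S, O, F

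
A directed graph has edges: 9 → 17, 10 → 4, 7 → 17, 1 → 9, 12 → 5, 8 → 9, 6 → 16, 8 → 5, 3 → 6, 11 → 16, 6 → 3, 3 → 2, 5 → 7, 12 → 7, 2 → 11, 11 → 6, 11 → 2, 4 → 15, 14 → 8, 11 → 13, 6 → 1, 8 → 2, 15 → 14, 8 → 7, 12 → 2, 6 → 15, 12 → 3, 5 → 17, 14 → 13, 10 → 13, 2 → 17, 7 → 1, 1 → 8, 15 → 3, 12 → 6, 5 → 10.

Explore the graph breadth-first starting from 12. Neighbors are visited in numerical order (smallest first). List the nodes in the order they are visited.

12, 2, 3, 5, 6, 7, 11, 17, 10, 1, 15, 16, 13, 4, 8, 9, 14

Visit 12; enqueue 2, 3, 5, 6, 7 → queue [2, 3, 5, 6, 7]
Visit 2; enqueue 11, 17 → queue [3, 5, 6, 7, 11, 17]
Visit 3 → queue [5, 6, 7, 11, 17]
Visit 5; enqueue 10 → queue [6, 7, 11, 17, 10]
Visit 6; enqueue 1, 15, 16 → queue [7, 11, 17, 10, 1, 15, 16]
Visit 7 → queue [11, 17, 10, 1, 15, 16]
Visit 11; enqueue 13 → queue [17, 10, 1, 15, 16, 13]
Visit 17 → queue [10, 1, 15, 16, 13]
Visit 10; enqueue 4 → queue [1, 15, 16, 13, 4]
Visit 1; enqueue 8, 9 → queue [15, 16, 13, 4, 8, 9]
Visit 15; enqueue 14 → queue [16, 13, 4, 8, 9, 14]
Visit 16 → queue [13, 4, 8, 9, 14]
Visit 13 → queue [4, 8, 9, 14]
Visit 4 → queue [8, 9, 14]
Visit 8 → queue [9, 14]
Visit 9 → queue [14]
Visit 14 → queue []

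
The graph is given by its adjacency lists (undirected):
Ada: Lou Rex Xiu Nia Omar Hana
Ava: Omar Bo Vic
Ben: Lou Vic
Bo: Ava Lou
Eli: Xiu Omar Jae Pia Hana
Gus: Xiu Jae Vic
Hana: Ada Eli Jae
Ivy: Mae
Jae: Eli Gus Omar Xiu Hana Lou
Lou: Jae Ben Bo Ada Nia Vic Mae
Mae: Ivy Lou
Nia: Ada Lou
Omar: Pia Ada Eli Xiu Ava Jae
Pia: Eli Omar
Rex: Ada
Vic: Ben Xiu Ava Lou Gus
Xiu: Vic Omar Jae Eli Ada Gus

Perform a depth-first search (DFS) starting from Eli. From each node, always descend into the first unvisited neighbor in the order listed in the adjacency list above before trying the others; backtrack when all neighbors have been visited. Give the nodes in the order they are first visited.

Visit Eli
Eli → Xiu
Xiu → Vic
Vic → Ben
Ben → Lou
Lou → Jae
Jae → Gus
Jae → Omar
Omar → Pia
Omar → Ada
Ada → Rex
Ada → Nia
Ada → Hana
Omar → Ava
Ava → Bo
Lou → Mae
Mae → Ivy

Eli → Xiu → Vic → Ben → Lou → Jae → Gus → Omar → Pia → Ada → Rex → Nia → Hana → Ava → Bo → Mae → Ivy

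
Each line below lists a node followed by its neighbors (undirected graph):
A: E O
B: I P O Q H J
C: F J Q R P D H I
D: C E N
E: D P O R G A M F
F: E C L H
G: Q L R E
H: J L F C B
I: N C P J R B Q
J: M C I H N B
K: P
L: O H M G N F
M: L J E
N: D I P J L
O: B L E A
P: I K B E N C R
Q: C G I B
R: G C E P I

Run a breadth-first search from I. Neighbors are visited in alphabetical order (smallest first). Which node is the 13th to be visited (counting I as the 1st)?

Visit I; enqueue B, C, J, N, P, Q, R → queue [B, C, J, N, P, Q, R]
Visit B; enqueue H, O → queue [C, J, N, P, Q, R, H, O]
Visit C; enqueue D, F → queue [J, N, P, Q, R, H, O, D, F]
Visit J; enqueue M → queue [N, P, Q, R, H, O, D, F, M]
Visit N; enqueue L → queue [P, Q, R, H, O, D, F, M, L]
Visit P; enqueue E, K → queue [Q, R, H, O, D, F, M, L, E, K]
Visit Q; enqueue G → queue [R, H, O, D, F, M, L, E, K, G]
Visit R → queue [H, O, D, F, M, L, E, K, G]
Visit H → queue [O, D, F, M, L, E, K, G]
Visit O; enqueue A → queue [D, F, M, L, E, K, G, A]
Visit D → queue [F, M, L, E, K, G, A]
Visit F → queue [M, L, E, K, G, A]
Visit M → queue [L, E, K, G, A]
Visit L → queue [E, K, G, A]
Visit E → queue [K, G, A]
Visit K → queue [G, A]
Visit G → queue [A]
Visit A → queue []

Visit order: I, B, C, J, N, P, Q, R, H, O, D, F, M, L, E, K, G, A

M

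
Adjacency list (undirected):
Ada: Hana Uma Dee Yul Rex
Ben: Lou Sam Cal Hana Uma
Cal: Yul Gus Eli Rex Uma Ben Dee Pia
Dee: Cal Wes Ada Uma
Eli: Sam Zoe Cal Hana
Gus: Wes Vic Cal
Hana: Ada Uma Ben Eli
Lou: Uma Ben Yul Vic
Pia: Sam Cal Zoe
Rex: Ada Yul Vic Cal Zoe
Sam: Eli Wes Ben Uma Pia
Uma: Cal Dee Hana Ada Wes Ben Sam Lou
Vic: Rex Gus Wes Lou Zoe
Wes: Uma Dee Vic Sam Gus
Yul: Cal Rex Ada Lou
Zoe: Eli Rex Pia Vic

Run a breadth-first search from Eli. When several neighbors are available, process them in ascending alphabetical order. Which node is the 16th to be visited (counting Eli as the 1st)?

Lou

Visit Eli; enqueue Cal, Hana, Sam, Zoe → queue [Cal, Hana, Sam, Zoe]
Visit Cal; enqueue Ben, Dee, Gus, Pia, Rex, Uma, Yul → queue [Hana, Sam, Zoe, Ben, Dee, Gus, Pia, Rex, Uma, Yul]
Visit Hana; enqueue Ada → queue [Sam, Zoe, Ben, Dee, Gus, Pia, Rex, Uma, Yul, Ada]
Visit Sam; enqueue Wes → queue [Zoe, Ben, Dee, Gus, Pia, Rex, Uma, Yul, Ada, Wes]
Visit Zoe; enqueue Vic → queue [Ben, Dee, Gus, Pia, Rex, Uma, Yul, Ada, Wes, Vic]
Visit Ben; enqueue Lou → queue [Dee, Gus, Pia, Rex, Uma, Yul, Ada, Wes, Vic, Lou]
Visit Dee → queue [Gus, Pia, Rex, Uma, Yul, Ada, Wes, Vic, Lou]
Visit Gus → queue [Pia, Rex, Uma, Yul, Ada, Wes, Vic, Lou]
Visit Pia → queue [Rex, Uma, Yul, Ada, Wes, Vic, Lou]
Visit Rex → queue [Uma, Yul, Ada, Wes, Vic, Lou]
Visit Uma → queue [Yul, Ada, Wes, Vic, Lou]
Visit Yul → queue [Ada, Wes, Vic, Lou]
Visit Ada → queue [Wes, Vic, Lou]
Visit Wes → queue [Vic, Lou]
Visit Vic → queue [Lou]
Visit Lou → queue []

Visit order: Eli, Cal, Hana, Sam, Zoe, Ben, Dee, Gus, Pia, Rex, Uma, Yul, Ada, Wes, Vic, Lou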